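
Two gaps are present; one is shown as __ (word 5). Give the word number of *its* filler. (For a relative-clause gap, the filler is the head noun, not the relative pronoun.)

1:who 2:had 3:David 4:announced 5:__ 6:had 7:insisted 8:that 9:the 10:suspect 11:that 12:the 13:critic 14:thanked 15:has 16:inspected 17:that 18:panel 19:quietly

1

The marked gap is the subject of "insisted".
Its filler is the fronted wh-phrase "who", at word 1.
(The other dependency links word 10 to a gap after word 14.)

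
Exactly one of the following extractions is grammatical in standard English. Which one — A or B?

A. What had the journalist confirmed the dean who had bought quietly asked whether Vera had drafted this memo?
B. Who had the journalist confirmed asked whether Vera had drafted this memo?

B

In A, the wh-phrase is extracted from inside a complex-NP island (relative clause) (introduced by "who"), which blocks movement.
In B, the extraction path crosses only that-complement boundaries, which are transparent.
So B is grammatical.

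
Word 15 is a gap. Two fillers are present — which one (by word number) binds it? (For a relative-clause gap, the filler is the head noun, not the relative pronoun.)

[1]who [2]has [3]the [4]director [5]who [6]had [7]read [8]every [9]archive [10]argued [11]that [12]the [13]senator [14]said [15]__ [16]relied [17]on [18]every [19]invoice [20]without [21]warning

1

The marked gap is the subject of "relied".
Its filler is the fronted wh-phrase "who", at word 1.
(The other dependency links word 4 to a gap after word 5.)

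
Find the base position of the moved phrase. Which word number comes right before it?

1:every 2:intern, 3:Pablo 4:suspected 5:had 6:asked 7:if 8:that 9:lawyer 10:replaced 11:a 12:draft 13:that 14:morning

4

The displaced element is "every intern" (word 2).
It is linked across 1 clause boundary (Ø).
It functions as the subject of "asked", so the gap sits immediately after word 4 ("suspected").
Base order: Pablo suspected every intern had asked if that lawyer replaced a draft that morning.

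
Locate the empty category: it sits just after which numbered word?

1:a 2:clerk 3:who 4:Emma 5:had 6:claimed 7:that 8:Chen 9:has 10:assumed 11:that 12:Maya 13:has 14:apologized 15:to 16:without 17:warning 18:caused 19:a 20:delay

The displaced element is "a clerk" (word 2).
It is linked across 2 clause boundaries (that → that).
It functions as the object of the preposition "to" of "apologized", so the gap sits immediately after word 15 ("to").
Base order: Emma had claimed that Chen has assumed that Maya has apologized to a clerk without warning.

15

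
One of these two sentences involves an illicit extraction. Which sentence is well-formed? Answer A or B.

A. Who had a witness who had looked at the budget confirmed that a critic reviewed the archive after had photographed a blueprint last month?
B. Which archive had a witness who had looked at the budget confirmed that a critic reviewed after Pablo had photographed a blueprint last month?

B

In A, the wh-phrase is extracted from inside an adjunct island (introduced by "after"), which blocks movement.
In B, the extraction path crosses only that-complement boundaries, which are transparent.
So B is grammatical.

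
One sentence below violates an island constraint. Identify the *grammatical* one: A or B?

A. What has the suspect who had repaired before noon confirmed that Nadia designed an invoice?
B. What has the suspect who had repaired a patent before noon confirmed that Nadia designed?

B

In A, the wh-phrase is extracted from inside a complex-NP island (relative clause) (introduced by "who"), which blocks movement.
In B, the extraction path crosses only that-complement boundaries, which are transparent.
So B is grammatical.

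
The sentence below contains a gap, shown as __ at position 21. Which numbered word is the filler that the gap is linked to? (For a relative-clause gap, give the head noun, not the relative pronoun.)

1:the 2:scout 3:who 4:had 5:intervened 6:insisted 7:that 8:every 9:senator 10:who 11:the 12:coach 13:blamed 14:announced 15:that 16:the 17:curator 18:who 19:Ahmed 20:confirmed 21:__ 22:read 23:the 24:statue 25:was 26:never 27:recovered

17

The gap at 21 is the subject of "read", inside a relative clause.
The relative pronoun is "who" (word 18); it is bound by the head noun immediately before it.
Its filler is the head noun "curator", at word 17.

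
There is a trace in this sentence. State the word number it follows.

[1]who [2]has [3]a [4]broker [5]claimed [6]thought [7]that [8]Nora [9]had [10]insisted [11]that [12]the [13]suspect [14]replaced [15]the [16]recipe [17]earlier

The displaced element is "who" (word 1).
It is linked across 1 clause boundary (Ø).
It functions as the subject of "thought", so the gap sits immediately after word 5 ("claimed").
Base order: A broker has claimed that who thought that Nora had insisted that the suspect replaced the recipe earlier.

5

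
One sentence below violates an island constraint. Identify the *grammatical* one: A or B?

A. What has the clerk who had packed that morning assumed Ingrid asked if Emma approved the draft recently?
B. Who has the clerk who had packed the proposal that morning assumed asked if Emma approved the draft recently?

In A, the wh-phrase is extracted from inside a complex-NP island (relative clause) (introduced by "who"), which blocks movement.
In B, the extraction path crosses only that-complement boundaries, which are transparent.
So B is grammatical.

B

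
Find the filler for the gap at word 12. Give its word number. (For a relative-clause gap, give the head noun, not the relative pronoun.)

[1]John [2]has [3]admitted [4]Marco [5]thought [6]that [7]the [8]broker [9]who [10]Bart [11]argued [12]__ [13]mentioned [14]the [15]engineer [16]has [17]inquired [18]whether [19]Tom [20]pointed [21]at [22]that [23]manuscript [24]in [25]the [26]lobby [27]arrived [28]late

8

The gap at 12 is the subject of "mentioned", inside a relative clause.
The relative pronoun is "who" (word 9); it is bound by the head noun immediately before it.
Its filler is the head noun "broker", at word 8.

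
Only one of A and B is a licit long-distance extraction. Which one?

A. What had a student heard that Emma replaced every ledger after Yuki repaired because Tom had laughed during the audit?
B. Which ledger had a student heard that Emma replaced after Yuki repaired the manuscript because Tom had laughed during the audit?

In A, the wh-phrase is extracted from inside an adjunct island (introduced by "after"), which blocks movement.
In B, the extraction path crosses only that-complement boundaries, which are transparent.
So B is grammatical.

B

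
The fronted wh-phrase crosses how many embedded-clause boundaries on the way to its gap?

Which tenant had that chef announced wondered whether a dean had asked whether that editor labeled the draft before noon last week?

1

"which tenant" is extracted from the subject of "wondered".
Boundaries crossed, outermost first: [Ø] — 1 in total.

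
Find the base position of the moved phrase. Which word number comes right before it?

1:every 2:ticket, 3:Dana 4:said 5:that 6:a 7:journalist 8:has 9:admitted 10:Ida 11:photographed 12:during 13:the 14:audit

The displaced element is "every ticket" (word 2).
It is linked across 2 clause boundaries (that → Ø).
It functions as the direct object of "photographed", so the gap sits immediately after word 11 ("photographed").
Base order: Dana said that a journalist has admitted Ida photographed every ticket during the audit.

11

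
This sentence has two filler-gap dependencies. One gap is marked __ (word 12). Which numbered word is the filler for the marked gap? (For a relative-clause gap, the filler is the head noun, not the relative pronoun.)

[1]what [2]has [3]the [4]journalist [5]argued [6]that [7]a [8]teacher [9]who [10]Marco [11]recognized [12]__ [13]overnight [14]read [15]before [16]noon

8

The marked gap is inside the relative clause, the direct object of "recognized".
Its filler is the head noun "teacher" (via "who"), at word 8.
(The other dependency links word 1 to a gap after word 14.)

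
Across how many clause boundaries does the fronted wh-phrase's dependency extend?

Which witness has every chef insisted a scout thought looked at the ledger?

2

"which witness" is extracted from the subject of "looked".
Boundaries crossed, outermost first: [Ø], [Ø] — 2 in total.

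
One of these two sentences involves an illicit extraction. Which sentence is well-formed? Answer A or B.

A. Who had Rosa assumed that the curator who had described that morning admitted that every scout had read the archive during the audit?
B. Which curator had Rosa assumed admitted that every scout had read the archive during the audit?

B

In A, the wh-phrase is extracted from inside a complex-NP island (relative clause) (introduced by "who"), which blocks movement.
In B, the extraction path crosses only that-complement boundaries, which are transparent.
So B is grammatical.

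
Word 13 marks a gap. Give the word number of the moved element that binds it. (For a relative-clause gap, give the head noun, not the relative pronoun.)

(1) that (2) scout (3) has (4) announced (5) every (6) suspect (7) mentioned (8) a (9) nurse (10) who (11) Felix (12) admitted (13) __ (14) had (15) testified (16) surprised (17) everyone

9

The gap at 13 is the subject of "testified", inside a relative clause.
The relative pronoun is "who" (word 10); it is bound by the head noun immediately before it.
Its filler is the head noun "nurse", at word 9.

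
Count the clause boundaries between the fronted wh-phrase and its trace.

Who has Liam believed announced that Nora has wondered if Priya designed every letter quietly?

"who" is extracted from the subject of "announced".
Boundaries crossed, outermost first: [Ø] — 1 in total.

1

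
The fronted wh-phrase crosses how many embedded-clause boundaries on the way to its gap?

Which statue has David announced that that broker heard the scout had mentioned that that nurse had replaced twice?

"which statue" is extracted from the object of "replaced".
Boundaries crossed, outermost first: [that], [Ø], [that] — 3 in total.

3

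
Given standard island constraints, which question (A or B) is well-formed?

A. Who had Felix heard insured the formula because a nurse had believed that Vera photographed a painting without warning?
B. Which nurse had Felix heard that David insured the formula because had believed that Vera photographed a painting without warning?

In B, the wh-phrase is extracted from inside an adjunct island (introduced by "because"), which blocks movement.
In A, the extraction path crosses only that-complement boundaries, which are transparent.
So A is grammatical.

A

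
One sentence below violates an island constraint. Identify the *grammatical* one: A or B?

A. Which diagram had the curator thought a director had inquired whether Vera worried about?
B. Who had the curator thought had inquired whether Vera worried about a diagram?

B

In A, the wh-phrase is extracted from inside a wh-island (introduced by "whether"), which blocks movement.
In B, the extraction path crosses only that-complement boundaries, which are transparent.
So B is grammatical.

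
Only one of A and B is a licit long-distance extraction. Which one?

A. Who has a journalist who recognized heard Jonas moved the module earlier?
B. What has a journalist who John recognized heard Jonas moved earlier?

In A, the wh-phrase is extracted from inside a complex-NP island (relative clause) (introduced by "who"), which blocks movement.
In B, the extraction path crosses only that-complement boundaries, which are transparent.
So B is grammatical.

B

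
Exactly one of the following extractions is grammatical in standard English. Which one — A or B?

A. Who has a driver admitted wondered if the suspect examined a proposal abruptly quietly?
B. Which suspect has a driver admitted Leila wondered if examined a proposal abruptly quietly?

In B, the wh-phrase is extracted from inside a wh-island (introduced by "if"), which blocks movement.
In A, the extraction path crosses only that-complement boundaries, which are transparent.
So A is grammatical.

A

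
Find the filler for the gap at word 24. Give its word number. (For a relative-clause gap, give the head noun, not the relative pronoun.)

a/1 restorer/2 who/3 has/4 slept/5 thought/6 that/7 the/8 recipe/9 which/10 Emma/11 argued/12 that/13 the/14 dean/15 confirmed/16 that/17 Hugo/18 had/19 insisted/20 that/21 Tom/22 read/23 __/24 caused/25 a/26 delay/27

The gap at 24 is the object of "read", inside a relative clause.
The relative pronoun is "which" (word 10); it is bound by the head noun immediately before it.
Its filler is the head noun "recipe", at word 9.

9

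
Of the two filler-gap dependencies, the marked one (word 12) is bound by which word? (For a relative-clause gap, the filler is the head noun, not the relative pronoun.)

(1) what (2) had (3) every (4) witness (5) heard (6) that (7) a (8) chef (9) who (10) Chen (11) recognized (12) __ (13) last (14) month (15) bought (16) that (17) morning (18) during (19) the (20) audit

8

The marked gap is inside the relative clause, the direct object of "recognized".
Its filler is the head noun "chef" (via "who"), at word 8.
(The other dependency links word 1 to a gap after word 15.)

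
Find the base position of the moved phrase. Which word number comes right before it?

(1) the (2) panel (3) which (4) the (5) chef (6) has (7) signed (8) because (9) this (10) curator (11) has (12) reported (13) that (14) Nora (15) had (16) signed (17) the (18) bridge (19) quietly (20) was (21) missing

7

The displaced element is "the panel" (word 2).
It functions as the direct object of "signed", so the gap sits immediately after word 7 ("signed").
Base order: The chef has signed the panel because this curator has reported that Nora had signed the bridge quietly.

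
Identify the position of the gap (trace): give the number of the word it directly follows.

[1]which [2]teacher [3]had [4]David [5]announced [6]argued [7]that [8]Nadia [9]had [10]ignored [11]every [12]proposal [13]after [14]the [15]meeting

5

The displaced element is "which teacher" (word 2).
It is linked across 1 clause boundary (Ø).
It functions as the subject of "argued", so the gap sits immediately after word 5 ("announced").
Base order: David had announced that which teacher argued that Nadia had ignored every proposal after the meeting.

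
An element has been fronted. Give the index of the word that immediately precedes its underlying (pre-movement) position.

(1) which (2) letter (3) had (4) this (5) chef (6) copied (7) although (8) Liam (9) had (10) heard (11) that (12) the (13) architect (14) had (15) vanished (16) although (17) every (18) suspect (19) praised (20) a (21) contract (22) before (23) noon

The displaced element is "which letter" (word 2).
It functions as the direct object of "copied", so the gap sits immediately after word 6 ("copied").
Base order: This chef had copied which letter although Liam had heard that the architect had vanished although every suspect praised a contract before noon.

6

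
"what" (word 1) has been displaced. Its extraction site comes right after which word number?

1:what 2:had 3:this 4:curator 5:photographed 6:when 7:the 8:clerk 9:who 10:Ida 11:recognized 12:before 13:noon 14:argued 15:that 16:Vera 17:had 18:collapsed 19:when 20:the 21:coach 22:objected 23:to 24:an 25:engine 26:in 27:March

5

The displaced element is "what" (word 1).
It functions as the direct object of "photographed", so the gap sits immediately after word 5 ("photographed").
Base order: This curator had photographed what when the clerk who Ida recognized before noon argued that Vera had collapsed when the coach objected to an engine in March.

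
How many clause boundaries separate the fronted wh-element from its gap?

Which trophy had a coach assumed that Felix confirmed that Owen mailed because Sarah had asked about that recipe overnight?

"which trophy" is extracted from the object of "mailed".
Boundaries crossed, outermost first: [that], [that] — 2 in total.

2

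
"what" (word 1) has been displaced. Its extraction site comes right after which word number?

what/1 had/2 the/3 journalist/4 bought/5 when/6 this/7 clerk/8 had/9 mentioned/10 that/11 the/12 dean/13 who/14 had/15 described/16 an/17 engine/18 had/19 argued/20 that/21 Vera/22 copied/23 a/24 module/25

5

The displaced element is "what" (word 1).
It functions as the direct object of "bought", so the gap sits immediately after word 5 ("bought").
Base order: The journalist had bought what when this clerk had mentioned that the dean who had described an engine had argued that Vera copied a module.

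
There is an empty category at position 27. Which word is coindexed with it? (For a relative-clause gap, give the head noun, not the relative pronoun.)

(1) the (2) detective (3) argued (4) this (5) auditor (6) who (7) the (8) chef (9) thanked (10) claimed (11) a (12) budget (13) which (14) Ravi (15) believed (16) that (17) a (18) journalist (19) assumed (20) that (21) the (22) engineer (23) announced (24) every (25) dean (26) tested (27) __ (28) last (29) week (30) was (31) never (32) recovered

The gap at 27 is the object of "tested", inside a relative clause.
The relative pronoun is "which" (word 13); it is bound by the head noun immediately before it.
Its filler is the head noun "budget", at word 12.

12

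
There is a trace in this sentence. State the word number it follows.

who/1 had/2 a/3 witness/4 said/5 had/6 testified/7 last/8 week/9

5

The displaced element is "who" (word 1).
It is linked across 1 clause boundary (Ø).
It functions as the subject of "testified", so the gap sits immediately after word 5 ("said").
Base order: A witness had said that who had testified last week.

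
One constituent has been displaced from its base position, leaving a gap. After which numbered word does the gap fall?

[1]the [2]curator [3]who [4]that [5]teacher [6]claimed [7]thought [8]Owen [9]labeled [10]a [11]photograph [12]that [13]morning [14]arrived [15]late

6

The displaced element is "the curator" (word 2).
It is linked across 1 clause boundary (Ø).
It functions as the subject of "thought", so the gap sits immediately after word 6 ("claimed").
Base order: That teacher claimed the curator thought Owen labeled a photograph that morning.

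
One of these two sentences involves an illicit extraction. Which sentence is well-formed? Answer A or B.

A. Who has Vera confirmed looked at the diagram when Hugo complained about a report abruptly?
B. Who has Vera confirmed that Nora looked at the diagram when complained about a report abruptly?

In B, the wh-phrase is extracted from inside an adjunct island (introduced by "when"), which blocks movement.
In A, the extraction path crosses only that-complement boundaries, which are transparent.
So A is grammatical.

A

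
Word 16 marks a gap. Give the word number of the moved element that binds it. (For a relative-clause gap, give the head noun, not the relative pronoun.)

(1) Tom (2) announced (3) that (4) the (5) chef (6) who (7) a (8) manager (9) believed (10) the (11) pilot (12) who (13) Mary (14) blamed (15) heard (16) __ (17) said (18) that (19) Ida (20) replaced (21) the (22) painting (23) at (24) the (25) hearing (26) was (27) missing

The gap at 16 is the subject of "said", inside a relative clause.
The relative pronoun is "who" (word 6); it is bound by the head noun immediately before it.
Its filler is the head noun "chef", at word 5.

5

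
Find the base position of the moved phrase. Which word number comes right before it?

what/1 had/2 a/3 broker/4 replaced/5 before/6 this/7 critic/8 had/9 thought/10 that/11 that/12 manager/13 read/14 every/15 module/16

The displaced element is "what" (word 1).
It functions as the direct object of "replaced", so the gap sits immediately after word 5 ("replaced").
Base order: A broker had replaced what before this critic had thought that that manager read every module.

5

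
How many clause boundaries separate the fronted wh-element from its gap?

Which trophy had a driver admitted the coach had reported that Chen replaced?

"which trophy" is extracted from the object of "replaced".
Boundaries crossed, outermost first: [Ø], [that] — 2 in total.

2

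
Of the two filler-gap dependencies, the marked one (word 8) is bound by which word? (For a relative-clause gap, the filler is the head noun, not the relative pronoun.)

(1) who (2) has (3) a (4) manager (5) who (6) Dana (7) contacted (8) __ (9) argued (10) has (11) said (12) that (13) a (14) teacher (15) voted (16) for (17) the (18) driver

The marked gap is inside the relative clause, the direct object of "contacted".
Its filler is the head noun "manager" (via "who"), at word 4.
(The other dependency links word 1 to a gap after word 9.)

4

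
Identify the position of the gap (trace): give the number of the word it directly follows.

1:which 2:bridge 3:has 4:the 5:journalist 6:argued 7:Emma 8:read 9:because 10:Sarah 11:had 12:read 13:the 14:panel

The displaced element is "which bridge" (word 2).
It is linked across 1 clause boundary (Ø).
It functions as the direct object of "read", so the gap sits immediately after word 8 ("read").
Base order: The journalist has argued Emma read which bridge because Sarah had read the panel.

8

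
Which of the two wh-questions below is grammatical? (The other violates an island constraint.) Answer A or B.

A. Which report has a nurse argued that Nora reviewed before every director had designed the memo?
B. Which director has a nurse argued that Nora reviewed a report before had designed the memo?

In B, the wh-phrase is extracted from inside an adjunct island (introduced by "before"), which blocks movement.
In A, the extraction path crosses only that-complement boundaries, which are transparent.
So A is grammatical.

A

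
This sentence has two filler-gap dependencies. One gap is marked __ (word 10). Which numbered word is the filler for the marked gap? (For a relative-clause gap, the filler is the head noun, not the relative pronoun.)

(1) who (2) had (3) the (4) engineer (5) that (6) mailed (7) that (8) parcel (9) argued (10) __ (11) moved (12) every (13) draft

1

The marked gap is the subject of "moved".
Its filler is the fronted wh-phrase "who", at word 1.
(The other dependency links word 4 to a gap after word 5.)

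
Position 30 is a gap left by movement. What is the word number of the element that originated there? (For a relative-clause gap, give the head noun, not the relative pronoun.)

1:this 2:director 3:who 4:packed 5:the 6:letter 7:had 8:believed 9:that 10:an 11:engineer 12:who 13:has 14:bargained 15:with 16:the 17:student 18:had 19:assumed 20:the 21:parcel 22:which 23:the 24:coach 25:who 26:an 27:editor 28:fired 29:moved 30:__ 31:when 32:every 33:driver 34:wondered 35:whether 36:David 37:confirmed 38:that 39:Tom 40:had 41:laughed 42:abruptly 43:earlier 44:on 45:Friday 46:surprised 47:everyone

21

The gap at 30 is the object of "moved", inside a relative clause.
The relative pronoun is "which" (word 22); it is bound by the head noun immediately before it.
Its filler is the head noun "parcel", at word 21.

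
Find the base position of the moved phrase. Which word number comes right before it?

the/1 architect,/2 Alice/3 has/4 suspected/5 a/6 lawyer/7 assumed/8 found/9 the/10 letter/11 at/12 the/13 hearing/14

The displaced element is "the architect" (word 2).
It is linked across 2 clause boundaries (Ø → Ø).
It functions as the subject of "found", so the gap sits immediately after word 8 ("assumed").
Base order: Alice has suspected a lawyer assumed that the architect found the letter at the hearing.

8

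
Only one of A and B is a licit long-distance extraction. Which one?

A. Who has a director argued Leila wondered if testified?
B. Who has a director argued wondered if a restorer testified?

In A, the wh-phrase is extracted from inside a wh-island (introduced by "if"), which blocks movement.
In B, the extraction path crosses only that-complement boundaries, which are transparent.
So B is grammatical.

B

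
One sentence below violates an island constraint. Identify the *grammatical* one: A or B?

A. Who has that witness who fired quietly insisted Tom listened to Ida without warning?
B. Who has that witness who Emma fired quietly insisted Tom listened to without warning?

In A, the wh-phrase is extracted from inside a complex-NP island (relative clause) (introduced by "who"), which blocks movement.
In B, the extraction path crosses only that-complement boundaries, which are transparent.
So B is grammatical.

B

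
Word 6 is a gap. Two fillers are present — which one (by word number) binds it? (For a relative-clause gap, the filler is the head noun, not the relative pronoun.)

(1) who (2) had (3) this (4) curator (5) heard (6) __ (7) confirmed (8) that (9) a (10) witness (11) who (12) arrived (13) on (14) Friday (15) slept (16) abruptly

The marked gap is the subject of "confirmed".
Its filler is the fronted wh-phrase "who", at word 1.
(The other dependency links word 10 to a gap after word 11.)

1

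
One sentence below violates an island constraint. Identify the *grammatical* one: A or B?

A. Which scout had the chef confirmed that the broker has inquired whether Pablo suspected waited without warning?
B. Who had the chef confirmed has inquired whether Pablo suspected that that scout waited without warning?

In A, the wh-phrase is extracted from inside a wh-island (introduced by "whether"), which blocks movement.
In B, the extraction path crosses only that-complement boundaries, which are transparent.
So B is grammatical.

B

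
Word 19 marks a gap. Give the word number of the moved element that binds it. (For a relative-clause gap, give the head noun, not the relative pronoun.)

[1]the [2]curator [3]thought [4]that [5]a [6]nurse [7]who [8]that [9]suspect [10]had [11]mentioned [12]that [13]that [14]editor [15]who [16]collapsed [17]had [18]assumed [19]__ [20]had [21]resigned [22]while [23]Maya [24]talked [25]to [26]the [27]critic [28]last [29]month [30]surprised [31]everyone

6

The gap at 19 is the subject of "resigned", inside a relative clause.
The relative pronoun is "who" (word 7); it is bound by the head noun immediately before it.
Its filler is the head noun "nurse", at word 6.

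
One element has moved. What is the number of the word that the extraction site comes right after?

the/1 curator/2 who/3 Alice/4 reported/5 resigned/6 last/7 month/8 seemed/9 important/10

The displaced element is "the curator" (word 2).
It is linked across 1 clause boundary (Ø).
It functions as the subject of "resigned", so the gap sits immediately after word 5 ("reported").
Base order: Alice reported that the curator resigned last month.

5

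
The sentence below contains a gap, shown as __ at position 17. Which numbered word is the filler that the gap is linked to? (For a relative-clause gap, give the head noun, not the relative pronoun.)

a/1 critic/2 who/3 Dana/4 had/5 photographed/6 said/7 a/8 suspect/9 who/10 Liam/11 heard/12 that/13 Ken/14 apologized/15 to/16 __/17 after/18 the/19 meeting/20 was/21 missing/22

9

The gap at 17 is the prepositional object of "apologized", inside a relative clause.
The relative pronoun is "who" (word 10); it is bound by the head noun immediately before it.
Its filler is the head noun "suspect", at word 9.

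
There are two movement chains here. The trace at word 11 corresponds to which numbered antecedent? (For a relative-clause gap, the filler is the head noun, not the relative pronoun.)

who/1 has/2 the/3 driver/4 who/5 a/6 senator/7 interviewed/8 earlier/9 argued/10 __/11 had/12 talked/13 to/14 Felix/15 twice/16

1

The marked gap is the subject of "talked".
Its filler is the fronted wh-phrase "who", at word 1.
(The other dependency links word 4 to a gap after word 8.)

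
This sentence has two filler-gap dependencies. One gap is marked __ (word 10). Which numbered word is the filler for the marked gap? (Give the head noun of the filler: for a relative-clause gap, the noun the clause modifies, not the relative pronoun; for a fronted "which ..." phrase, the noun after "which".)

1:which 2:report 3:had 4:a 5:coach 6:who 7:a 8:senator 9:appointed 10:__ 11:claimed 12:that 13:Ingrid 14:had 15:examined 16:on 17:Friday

The marked gap is inside the relative clause, the direct object of "appointed".
Its filler is the head noun "coach" (via "who"), at word 5.
(The other dependency links word 2 to a gap after word 15.)

5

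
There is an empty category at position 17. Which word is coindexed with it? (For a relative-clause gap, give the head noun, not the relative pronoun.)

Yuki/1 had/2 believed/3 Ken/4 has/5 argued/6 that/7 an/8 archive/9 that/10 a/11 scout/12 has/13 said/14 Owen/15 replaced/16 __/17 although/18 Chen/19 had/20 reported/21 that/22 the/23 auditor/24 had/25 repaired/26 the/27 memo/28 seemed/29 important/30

9

The gap at 17 is the object of "replaced", inside a relative clause.
The relative pronoun is "that" (word 10); it is bound by the head noun immediately before it.
Its filler is the head noun "archive", at word 9.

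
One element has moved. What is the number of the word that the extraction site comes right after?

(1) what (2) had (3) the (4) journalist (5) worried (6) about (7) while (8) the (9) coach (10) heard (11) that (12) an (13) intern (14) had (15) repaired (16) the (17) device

6

The displaced element is "what" (word 1).
It functions as the object of the preposition "about" of "worried", so the gap sits immediately after word 6 ("about").
Base order: The journalist had worried about what while the coach heard that an intern had repaired the device.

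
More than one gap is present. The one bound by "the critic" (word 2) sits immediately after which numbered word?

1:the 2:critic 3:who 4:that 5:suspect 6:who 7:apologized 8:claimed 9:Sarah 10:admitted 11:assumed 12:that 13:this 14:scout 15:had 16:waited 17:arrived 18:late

The displaced element is "the critic" (word 2).
It is linked across 2 clause boundaries (Ø → Ø).
It functions as the subject of "assumed", so the gap sits immediately after word 10 ("admitted").
Base order: That suspect who apologized claimed Sarah admitted that the critic assumed that this scout had waited.

10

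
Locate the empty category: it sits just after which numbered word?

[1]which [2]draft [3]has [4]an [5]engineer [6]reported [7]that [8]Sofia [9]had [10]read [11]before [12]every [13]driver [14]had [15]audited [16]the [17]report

The displaced element is "which draft" (word 2).
It is linked across 1 clause boundary (that).
It functions as the direct object of "read", so the gap sits immediately after word 10 ("read").
Base order: An engineer has reported that Sofia had read which draft before every driver had audited the report.

10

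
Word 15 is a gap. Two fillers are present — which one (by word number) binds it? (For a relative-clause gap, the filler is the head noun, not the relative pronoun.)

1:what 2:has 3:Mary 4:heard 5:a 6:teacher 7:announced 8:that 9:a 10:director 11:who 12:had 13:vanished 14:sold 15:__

The marked gap is the direct object of "sold".
Its filler is the fronted wh-phrase "what", at word 1.
(The other dependency links word 10 to a gap after word 11.)

1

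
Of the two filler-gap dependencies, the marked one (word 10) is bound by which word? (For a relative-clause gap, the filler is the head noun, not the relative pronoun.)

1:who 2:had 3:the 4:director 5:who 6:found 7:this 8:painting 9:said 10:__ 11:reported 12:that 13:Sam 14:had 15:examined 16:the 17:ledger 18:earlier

The marked gap is the subject of "reported".
Its filler is the fronted wh-phrase "who", at word 1.
(The other dependency links word 4 to a gap after word 5.)

1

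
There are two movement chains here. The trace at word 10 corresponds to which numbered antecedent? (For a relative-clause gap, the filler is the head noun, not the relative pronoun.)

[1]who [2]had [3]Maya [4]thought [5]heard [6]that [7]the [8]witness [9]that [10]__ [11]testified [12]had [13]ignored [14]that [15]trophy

The marked gap is inside the relative clause, the subject of "testified".
Its filler is the head noun "witness" (via "that"), at word 8.
(The other dependency links word 1 to a gap after word 4.)

8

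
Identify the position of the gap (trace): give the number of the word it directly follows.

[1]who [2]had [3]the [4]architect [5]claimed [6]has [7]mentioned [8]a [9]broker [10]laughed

5

The displaced element is "who" (word 1).
It is linked across 1 clause boundary (Ø).
It functions as the subject of "mentioned", so the gap sits immediately after word 5 ("claimed").
Base order: The architect had claimed that who has mentioned a broker laughed.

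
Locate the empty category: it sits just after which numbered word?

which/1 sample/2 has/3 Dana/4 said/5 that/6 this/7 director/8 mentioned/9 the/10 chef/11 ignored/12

The displaced element is "which sample" (word 2).
It is linked across 2 clause boundaries (that → Ø).
It functions as the direct object of "ignored", so the gap sits immediately after word 12 ("ignored").
Base order: Dana has said that this director mentioned the chef ignored which sample.

12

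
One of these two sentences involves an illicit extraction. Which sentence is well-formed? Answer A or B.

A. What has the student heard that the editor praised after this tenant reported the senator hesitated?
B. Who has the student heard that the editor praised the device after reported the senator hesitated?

In B, the wh-phrase is extracted from inside an adjunct island (introduced by "after"), which blocks movement.
In A, the extraction path crosses only that-complement boundaries, which are transparent.
So A is grammatical.

A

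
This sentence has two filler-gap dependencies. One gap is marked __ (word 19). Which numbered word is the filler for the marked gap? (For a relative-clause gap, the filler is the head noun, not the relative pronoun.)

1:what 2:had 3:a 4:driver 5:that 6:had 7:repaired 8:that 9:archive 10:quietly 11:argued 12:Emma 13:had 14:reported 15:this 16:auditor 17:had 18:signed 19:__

1

The marked gap is the direct object of "signed".
Its filler is the fronted wh-phrase "what", at word 1.
(The other dependency links word 4 to a gap after word 5.)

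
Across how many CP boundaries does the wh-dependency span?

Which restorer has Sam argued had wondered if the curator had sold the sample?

"which restorer" is extracted from the subject of "wondered".
Boundaries crossed, outermost first: [Ø] — 1 in total.

1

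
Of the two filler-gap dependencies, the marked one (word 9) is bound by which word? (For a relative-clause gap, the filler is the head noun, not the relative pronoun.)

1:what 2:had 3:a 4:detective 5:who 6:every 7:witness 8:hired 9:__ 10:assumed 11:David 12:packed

4

The marked gap is inside the relative clause, the direct object of "hired".
Its filler is the head noun "detective" (via "who"), at word 4.
(The other dependency links word 1 to a gap after word 12.)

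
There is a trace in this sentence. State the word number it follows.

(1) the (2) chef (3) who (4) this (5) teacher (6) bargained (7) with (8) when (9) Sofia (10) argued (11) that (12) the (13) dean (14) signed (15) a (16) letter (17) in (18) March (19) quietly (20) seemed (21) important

7

The displaced element is "the chef" (word 2).
It functions as the object of the preposition "with" of "bargained", so the gap sits immediately after word 7 ("with").
Base order: This teacher bargained with the chef when Sofia argued that the dean signed a letter in March quietly.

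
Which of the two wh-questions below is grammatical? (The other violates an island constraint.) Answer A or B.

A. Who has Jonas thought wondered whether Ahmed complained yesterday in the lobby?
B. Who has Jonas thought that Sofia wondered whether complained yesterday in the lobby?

A

In B, the wh-phrase is extracted from inside a wh-island (introduced by "whether"), which blocks movement.
In A, the extraction path crosses only that-complement boundaries, which are transparent.
So A is grammatical.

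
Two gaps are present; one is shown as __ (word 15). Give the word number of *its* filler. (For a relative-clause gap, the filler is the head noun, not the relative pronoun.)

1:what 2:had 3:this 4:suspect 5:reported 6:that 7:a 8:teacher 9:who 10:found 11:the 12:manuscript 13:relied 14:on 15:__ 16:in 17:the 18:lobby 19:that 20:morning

1

The marked gap is the object of the preposition "on" of "relied".
Its filler is the fronted wh-phrase "what", at word 1.
(The other dependency links word 8 to a gap after word 9.)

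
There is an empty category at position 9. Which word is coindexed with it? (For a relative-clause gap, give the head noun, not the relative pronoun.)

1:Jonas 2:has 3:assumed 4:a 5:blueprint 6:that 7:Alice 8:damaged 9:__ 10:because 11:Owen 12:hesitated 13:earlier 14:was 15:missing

The gap at 9 is the object of "damaged", inside a relative clause.
The relative pronoun is "that" (word 6); it is bound by the head noun immediately before it.
Its filler is the head noun "blueprint", at word 5.

5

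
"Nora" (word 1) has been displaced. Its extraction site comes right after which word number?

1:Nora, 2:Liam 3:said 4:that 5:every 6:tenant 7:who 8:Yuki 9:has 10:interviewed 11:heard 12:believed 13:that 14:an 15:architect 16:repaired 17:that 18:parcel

The displaced element is "Nora" (word 1).
It is linked across 2 clause boundaries (that → Ø).
It functions as the subject of "believed", so the gap sits immediately after word 11 ("heard").
Base order: Liam said that every tenant who Yuki has interviewed heard that Nora believed that an architect repaired that parcel.

11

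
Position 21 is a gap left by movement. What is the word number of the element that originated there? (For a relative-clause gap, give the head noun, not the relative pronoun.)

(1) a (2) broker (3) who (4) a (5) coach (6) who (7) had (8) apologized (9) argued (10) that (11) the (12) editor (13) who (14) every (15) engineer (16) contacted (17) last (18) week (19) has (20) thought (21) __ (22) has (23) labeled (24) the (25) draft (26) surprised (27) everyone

2

The gap at 21 is the subject of "labeled", inside a relative clause.
The relative pronoun is "who" (word 3); it is bound by the head noun immediately before it.
Its filler is the head noun "broker", at word 2.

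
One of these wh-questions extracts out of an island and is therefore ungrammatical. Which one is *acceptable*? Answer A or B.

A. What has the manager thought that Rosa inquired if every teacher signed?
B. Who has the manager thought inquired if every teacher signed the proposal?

In A, the wh-phrase is extracted from inside a wh-island (introduced by "if"), which blocks movement.
In B, the extraction path crosses only that-complement boundaries, which are transparent.
So B is grammatical.

B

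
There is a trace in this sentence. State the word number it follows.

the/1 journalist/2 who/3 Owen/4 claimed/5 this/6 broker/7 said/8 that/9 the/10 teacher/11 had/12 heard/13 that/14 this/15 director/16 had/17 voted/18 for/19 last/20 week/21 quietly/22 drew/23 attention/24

The displaced element is "the journalist" (word 2).
It is linked across 3 clause boundaries (Ø → that → that).
It functions as the object of the preposition "for" of "voted", so the gap sits immediately after word 19 ("for").
Base order: Owen claimed this broker said that the teacher had heard that this director had voted for the journalist last week quietly.

19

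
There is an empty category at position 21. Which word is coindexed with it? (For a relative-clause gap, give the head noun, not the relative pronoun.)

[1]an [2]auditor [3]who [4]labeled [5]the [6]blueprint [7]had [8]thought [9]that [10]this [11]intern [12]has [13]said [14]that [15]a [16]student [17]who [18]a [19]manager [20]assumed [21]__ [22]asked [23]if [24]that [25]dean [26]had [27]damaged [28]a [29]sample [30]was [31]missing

16

The gap at 21 is the subject of "asked", inside a relative clause.
The relative pronoun is "who" (word 17); it is bound by the head noun immediately before it.
Its filler is the head noun "student", at word 16.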